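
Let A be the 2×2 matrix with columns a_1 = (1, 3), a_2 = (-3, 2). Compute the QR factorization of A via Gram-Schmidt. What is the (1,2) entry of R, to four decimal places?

r_{12} = 0.9487

a_1 = (1, 3); ‖a_1‖ = 3.1623, so e_1 = (0.3162, 0.9487).
r_{12} = e_1·a_2 = 0.9487.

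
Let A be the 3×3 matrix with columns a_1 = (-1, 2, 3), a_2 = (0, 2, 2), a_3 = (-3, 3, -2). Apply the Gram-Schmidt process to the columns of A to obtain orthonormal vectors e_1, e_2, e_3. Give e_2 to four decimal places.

e_2 = (0.7715, 0.6172, -0.1543)

a_1 = (-1, 2, 3); ‖a_1‖ = 3.7417, so e_1 = (-0.2673, 0.5345, 0.8018).
e_1·a_2 = (-0.2673)·0 + 0.5345·2 + 0.8018·2 = 2.6726.
u_2 = a_2 − 2.6726·e_1 = (0.7143, 0.5714, -0.1429).
‖u_2‖ = 0.9258, so e_2 = (0.7715, 0.6172, -0.1543).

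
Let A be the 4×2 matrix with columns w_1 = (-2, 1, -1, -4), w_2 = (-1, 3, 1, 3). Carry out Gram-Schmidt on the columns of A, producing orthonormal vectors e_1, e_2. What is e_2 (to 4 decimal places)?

e_2 = (-0.4178, 0.8136, 0.1539, 0.3738)

w_1 = (-2, 1, -1, -4); ‖w_1‖ = 4.6904, so e_1 = (-0.4264, 0.2132, -0.2132, -0.8528).
e_1·w_2 = (-0.4264)·(-1) + 0.2132·3 + (-0.2132)·1 + (-0.8528)·3 = -1.7056.
u_2 = w_2 + 1.7056·e_1 = (-1.7273, 3.3636, 0.6364, 1.5455).
‖u_2‖ = 4.1341, so e_2 = (-0.4178, 0.8136, 0.1539, 0.3738).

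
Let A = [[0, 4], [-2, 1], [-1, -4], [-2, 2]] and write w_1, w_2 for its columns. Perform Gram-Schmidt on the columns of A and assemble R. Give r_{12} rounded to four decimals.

r_{12} = -0.6667

w_1 = (0, -2, -1, -2); ‖w_1‖ = 3.0000, so e_1 = (0.0000, -0.6667, -0.3333, -0.6667).
r_{12} = e_1·w_2 = -0.6667.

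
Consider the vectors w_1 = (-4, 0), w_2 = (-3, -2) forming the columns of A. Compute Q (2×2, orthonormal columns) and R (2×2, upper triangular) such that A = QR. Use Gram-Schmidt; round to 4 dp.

e_1 = w_1/‖w_1‖ = (-4, 0)/4.0000 = (-1.0000, 0.0000).
r_{12} = e_1·w_2 = 3.0000.
u_2 = w_2 − 3.0000·e_1 = (0.0000, -2.0000).
‖u_2‖ = 2.0000, so e_2 = (0.0000, -1.0000).

Q = [[-1.0000, 0.0000], [0.0000, -1.0000]], R = [[4.0000, 3.0000], [0.0000, 2.0000]]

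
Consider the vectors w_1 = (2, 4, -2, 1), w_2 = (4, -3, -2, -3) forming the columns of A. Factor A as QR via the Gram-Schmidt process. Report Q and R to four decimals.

Q = [[0.4000, 0.6911], [0.8000, -0.4107], [-0.4000, -0.3651], [0.2000, -0.4694]], R = [[5.0000, -0.6000], [0.0000, 6.1351]]

w_1 = (2, 4, -2, 1); ‖w_1‖ = 5.0000, so e_1 = (0.4000, 0.8000, -0.4000, 0.2000).
e_1·w_2 = 0.4000·4 + 0.8000·(-3) + (-0.4000)·(-2) + 0.2000·(-3) = -0.6000.
u_2 = w_2 + 0.6000·e_1 = (4.2400, -2.5200, -2.2400, -2.8800).
‖u_2‖ = 6.1351, so e_2 = (0.6911, -0.4107, -0.3651, -0.4694).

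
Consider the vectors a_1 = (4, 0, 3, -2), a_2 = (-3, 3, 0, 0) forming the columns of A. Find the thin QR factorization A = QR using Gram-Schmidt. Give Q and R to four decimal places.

Q = [[0.7428, -0.3725], [0.0000, 0.8309], [0.5571, 0.3438], [-0.3714, -0.2292]], R = [[5.3852, -2.2283], [0.0000, 3.6103]]

q_1 = a_1/‖a_1‖ = (4, 0, 3, -2)/5.3852 = (0.7428, 0.0000, 0.5571, -0.3714).
r_{12} = q_1·a_2 = -2.2283.
u_2 = a_2 + 2.2283·q_1 = (-1.3448, 3.0000, 1.2414, -0.8276).
‖u_2‖ = 3.6103, so q_2 = (-0.3725, 0.8309, 0.3438, -0.2292).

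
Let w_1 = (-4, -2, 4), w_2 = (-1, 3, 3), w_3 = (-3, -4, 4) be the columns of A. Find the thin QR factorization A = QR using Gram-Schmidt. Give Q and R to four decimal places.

Q = [[-0.6667, 0.0276, 0.7448], [-0.3333, 0.8828, -0.3310], [0.6667, 0.4690, 0.5793]], R = [[6.0000, 1.6667, 6.0000], [0.0000, 4.0277, -1.7380], [0.0000, 0.0000, 1.4069]]

q_1 = w_1/‖w_1‖ = (-4, -2, 4)/6.0000 = (-0.6667, -0.3333, 0.6667).
r_{12} = q_1·w_2 = 1.6667.
u_2 = w_2 − 1.6667·q_1 = (0.1111, 3.5556, 1.8889).
‖u_2‖ = 4.0277, so q_2 = (0.0276, 0.8828, 0.4690).
r_{13} = q_1·w_3 = 6.0000; r_{23} = q_2·w_3 = -1.7380.
u_3 = w_3 − 6.0000·q_1 + 1.7380·q_2 = (1.0479, -0.4658, 0.8151).
‖u_3‖ = 1.4069, so q_3 = (0.7448, -0.3310, 0.5793).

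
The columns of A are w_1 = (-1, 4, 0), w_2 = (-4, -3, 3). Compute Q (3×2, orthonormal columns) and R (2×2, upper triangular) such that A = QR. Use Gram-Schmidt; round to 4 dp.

w_1 = (-1, 4, 0); ‖w_1‖ = 4.1231, so q_1 = (-0.2425, 0.9701, 0.0000).
q_1·w_2 = (-0.2425)·(-4) + 0.9701·(-3) + 0.0000·3 = -1.9403.
u_2 = w_2 + 1.9403·q_1 = (-4.4706, -1.1176, 3.0000).
‖u_2‖ = 5.4987, so q_2 = (-0.8130, -0.2033, 0.5456).

Q = [[-0.2425, -0.8130], [0.9701, -0.2033], [0.0000, 0.5456]], R = [[4.1231, -1.9403], [0.0000, 5.4987]]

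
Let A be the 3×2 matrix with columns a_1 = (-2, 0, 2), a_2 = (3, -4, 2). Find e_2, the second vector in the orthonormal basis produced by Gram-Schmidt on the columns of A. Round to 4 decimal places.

a_1 = (-2, 0, 2); ‖a_1‖ = 2.8284, so e_1 = (-0.7071, 0.0000, 0.7071).
e_1·a_2 = (-0.7071)·3 + 0.0000·(-4) + 0.7071·2 = -0.7071.
u_2 = a_2 + 0.7071·e_1 = (2.5000, -4.0000, 2.5000).
‖u_2‖ = 5.3385, so e_2 = (0.4683, -0.7493, 0.4683).

e_2 = (0.4683, -0.7493, 0.4683)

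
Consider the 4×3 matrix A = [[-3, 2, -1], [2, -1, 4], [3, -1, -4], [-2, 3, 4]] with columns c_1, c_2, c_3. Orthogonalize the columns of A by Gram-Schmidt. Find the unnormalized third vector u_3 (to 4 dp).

u_3 = (-2.0792, 4.3663, -3.9802, 1.5149)

q_1 = c_1/‖c_1‖ = (-3, 2, 3, -2)/5.0990 = (-0.5883, 0.3922, 0.5883, -0.3922).
r_{12} = q_1·c_2 = -3.3340.
u_2 = c_2 + 3.3340·q_1 = (0.0385, 0.3077, 0.9615, 1.6923).
‖u_2‖ = 1.9709, so q_2 = (0.0195, 0.1561, 0.4879, 0.8586).
r_{13} = q_1·c_3 = -1.7650; r_{23} = q_2·c_3 = 2.0880.
u_3 = c_3 + 1.7650·q_1 − 2.0880·q_2 = (-2.0792, 4.3663, -3.9802, 1.5149).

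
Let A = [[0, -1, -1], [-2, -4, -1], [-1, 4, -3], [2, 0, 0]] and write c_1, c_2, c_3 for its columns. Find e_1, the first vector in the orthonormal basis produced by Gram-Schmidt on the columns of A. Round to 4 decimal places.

e_1 = (0.0000, -0.6667, -0.3333, 0.6667)

e_1 = c_1/‖c_1‖ = (0, -2, -1, 2)/3.0000 = (0.0000, -0.6667, -0.3333, 0.6667).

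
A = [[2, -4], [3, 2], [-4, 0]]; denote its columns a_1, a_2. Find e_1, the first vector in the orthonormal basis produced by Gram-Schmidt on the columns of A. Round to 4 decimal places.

a_1 = (2, 3, -4); ‖a_1‖ = 5.3852, so e_1 = (0.3714, 0.5571, -0.7428).

e_1 = (0.3714, 0.5571, -0.7428)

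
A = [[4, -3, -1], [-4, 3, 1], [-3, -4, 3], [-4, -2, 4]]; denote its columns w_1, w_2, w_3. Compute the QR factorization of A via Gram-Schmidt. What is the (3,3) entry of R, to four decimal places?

r_{33} = 0.9150

w_1 = (4, -4, -3, -4); ‖w_1‖ = 7.5498, so e_1 = (0.5298, -0.5298, -0.3974, -0.5298).
e_1·w_2 = 0.5298·(-3) + (-0.5298)·3 + (-0.3974)·(-4) + (-0.5298)·(-2) = -0.5298.
u_2 = w_2 + 0.5298·e_1 = (-2.7193, 2.7193, -4.2105, -2.2807).
‖u_2‖ = 6.1416, so e_2 = (-0.4428, 0.4428, -0.6856, -0.3714).
e_1·w_3 = 0.5298·(-1) + (-0.5298)·1 + (-0.3974)·3 + (-0.5298)·4 = -4.3710; e_2·w_3 = (-0.4428)·(-1) + 0.4428·1 + (-0.6856)·3 + (-0.3714)·4 = -2.6566.
u_3 = w_3 + 4.3710·e_1 + 2.6566·e_2 = (0.1395, -0.1395, -0.5581, 0.6977).
r_{33} = ‖u_3‖ = 0.9150.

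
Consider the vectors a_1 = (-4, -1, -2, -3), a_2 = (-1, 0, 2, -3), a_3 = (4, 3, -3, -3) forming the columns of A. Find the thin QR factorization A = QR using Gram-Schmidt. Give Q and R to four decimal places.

Q = [[-0.7303, 0.0595, 0.5315], [-0.1826, 0.0892, 0.4391], [-0.3651, 0.7735, -0.5084], [-0.5477, -0.6247, -0.5161]], R = [[5.4772, 1.6432, -0.7303], [0.0000, 3.3615, 0.0595], [0.0000, 0.0000, 6.5164]]

a_1 = (-4, -1, -2, -3); ‖a_1‖ = 5.4772, so q_1 = (-0.7303, -0.1826, -0.3651, -0.5477).
q_1·a_2 = (-0.7303)·(-1) + (-0.1826)·0 + (-0.3651)·2 + (-0.5477)·(-3) = 1.6432.
u_2 = a_2 − 1.6432·q_1 = (0.2000, 0.3000, 2.6000, -2.1000).
‖u_2‖ = 3.3615, so q_2 = (0.0595, 0.0892, 0.7735, -0.6247).
q_1·a_3 = (-0.7303)·4 + (-0.1826)·3 + (-0.3651)·(-3) + (-0.5477)·(-3) = -0.7303; q_2·a_3 = 0.0595·4 + 0.0892·3 + 0.7735·(-3) + (-0.6247)·(-3) = 0.0595.
u_3 = a_3 + 0.7303·q_1 − 0.0595·q_2 = (3.4631, 2.8614, -3.3127, -3.3628).
‖u_3‖ = 6.5164, so q_3 = (0.5315, 0.4391, -0.5084, -0.5161).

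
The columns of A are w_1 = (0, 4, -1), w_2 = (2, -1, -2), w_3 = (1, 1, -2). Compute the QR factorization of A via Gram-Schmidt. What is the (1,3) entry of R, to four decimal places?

w_1 = (0, 4, -1); ‖w_1‖ = 4.1231, so q_1 = (0.0000, 0.9701, -0.2425).
r_{13} = q_1·w_3 = 1.4552.

r_{13} = 1.4552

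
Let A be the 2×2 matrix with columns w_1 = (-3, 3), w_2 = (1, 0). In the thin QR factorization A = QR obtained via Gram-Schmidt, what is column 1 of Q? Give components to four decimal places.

q_1 = (-0.7071, 0.7071)

q_1 = w_1/‖w_1‖ = (-3, 3)/4.2426 = (-0.7071, 0.7071).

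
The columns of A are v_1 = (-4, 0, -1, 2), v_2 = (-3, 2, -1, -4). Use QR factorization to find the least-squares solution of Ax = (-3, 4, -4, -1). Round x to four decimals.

v_1 = (-4, 0, -1, 2); ‖v_1‖ = 4.5826, so e_1 = (-0.8729, 0.0000, -0.2182, 0.4364).
e_1·v_2 = (-0.8729)·(-3) + 0.0000·2 + (-0.2182)·(-1) + 0.4364·(-4) = 1.0911.
u_2 = v_2 − 1.0911·e_1 = (-2.0476, 2.0000, -0.7619, -4.4762).
‖u_2‖ = 5.3675, so e_2 = (-0.3815, 0.3726, -0.1419, -0.8340).
Qᵀb = (3.0551, 4.0367).
Back-substitute: x_2 = 4.0367/5.3675 = 0.7521.
x_1 = (3.0551 − 1.0911·0.7521)/4.5826 = 0.4876.

x = (0.4876, 0.7521)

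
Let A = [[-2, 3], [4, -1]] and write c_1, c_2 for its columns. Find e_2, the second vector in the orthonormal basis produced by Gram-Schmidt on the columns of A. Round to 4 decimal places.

c_1 = (-2, 4); ‖c_1‖ = 4.4721, so e_1 = (-0.4472, 0.8944).
e_1·c_2 = (-0.4472)·3 + 0.8944·(-1) = -2.2361.
u_2 = c_2 + 2.2361·e_1 = (2.0000, 1.0000).
‖u_2‖ = 2.2361, so e_2 = (0.8944, 0.4472).

e_2 = (0.8944, 0.4472)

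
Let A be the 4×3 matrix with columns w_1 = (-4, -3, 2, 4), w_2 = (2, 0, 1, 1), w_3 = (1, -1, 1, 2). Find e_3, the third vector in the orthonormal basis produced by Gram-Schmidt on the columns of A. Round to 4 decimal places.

e_3 = (0.2620, -0.5385, -0.7640, 0.2401)

w_1 = (-4, -3, 2, 4); ‖w_1‖ = 6.7082, so e_1 = (-0.5963, -0.4472, 0.2981, 0.5963).
e_1·w_2 = (-0.5963)·2 + (-0.4472)·0 + 0.2981·1 + 0.5963·1 = -0.2981.
u_2 = w_2 + 0.2981·e_1 = (1.8222, -0.1333, 1.0889, 1.1778).
‖u_2‖ = 2.4313, so e_2 = (0.7495, -0.0548, 0.4479, 0.4844).
e_1·w_3 = (-0.5963)·1 + (-0.4472)·(-1) + 0.2981·1 + 0.5963·2 = 1.3416; e_2·w_3 = 0.7495·1 + (-0.0548)·(-1) + 0.4479·1 + 0.4844·2 = 2.2211.
u_3 = w_3 − 1.3416·e_1 − 2.2211·e_2 = (0.1353, -0.2782, -0.3947, 0.1241).
‖u_3‖ = 0.5166, so e_3 = (0.2620, -0.5385, -0.7640, 0.2401).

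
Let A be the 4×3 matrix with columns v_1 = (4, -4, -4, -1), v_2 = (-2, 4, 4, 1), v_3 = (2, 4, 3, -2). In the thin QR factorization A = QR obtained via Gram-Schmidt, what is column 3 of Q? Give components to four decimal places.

e_3 = (0.0000, 0.2908, -0.0519, -0.9554)

v_1 = (4, -4, -4, -1); ‖v_1‖ = 7.0000, so e_1 = (0.5714, -0.5714, -0.5714, -0.1429).
e_1·v_2 = 0.5714·(-2) + (-0.5714)·4 + (-0.5714)·4 + (-0.1429)·1 = -5.8571.
u_2 = v_2 + 5.8571·e_1 = (1.3469, 0.6531, 0.6531, 0.1633).
‖u_2‖ = 1.6413, so e_2 = (0.8207, 0.3979, 0.3979, 0.0995).
e_1·v_3 = 0.5714·2 + (-0.5714)·4 + (-0.5714)·3 + (-0.1429)·(-2) = -2.5714; e_2·v_3 = 0.8207·2 + 0.3979·4 + 0.3979·3 + 0.0995·(-2) = 4.2276.
u_3 = v_3 + 2.5714·e_1 − 4.2276·e_2 = (0.0000, 0.8485, -0.1515, -2.7879).
‖u_3‖ = 2.9181, so e_3 = (0.0000, 0.2908, -0.0519, -0.9554).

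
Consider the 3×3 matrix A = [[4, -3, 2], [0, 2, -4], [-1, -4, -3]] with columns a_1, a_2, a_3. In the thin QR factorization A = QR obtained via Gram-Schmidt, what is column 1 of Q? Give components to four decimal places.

a_1 = (4, 0, -1); ‖a_1‖ = 4.1231, so q_1 = (0.9701, 0.0000, -0.2425).

q_1 = (0.9701, 0.0000, -0.2425)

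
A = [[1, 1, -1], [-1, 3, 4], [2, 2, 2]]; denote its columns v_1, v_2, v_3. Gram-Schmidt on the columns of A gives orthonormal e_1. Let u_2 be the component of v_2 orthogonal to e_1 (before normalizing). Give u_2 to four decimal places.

u_2 = (0.6667, 3.3333, 1.3333)

e_1 = v_1/‖v_1‖ = (1, -1, 2)/2.4495 = (0.4082, -0.4082, 0.8165).
r_{12} = e_1·v_2 = 0.8165.
u_2 = v_2 − 0.8165·e_1 = (0.6667, 3.3333, 1.3333).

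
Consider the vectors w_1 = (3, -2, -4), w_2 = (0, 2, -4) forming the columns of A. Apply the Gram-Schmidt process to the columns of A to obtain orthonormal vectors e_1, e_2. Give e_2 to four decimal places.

e_2 = (-0.3202, 0.7292, -0.6047)

w_1 = (3, -2, -4); ‖w_1‖ = 5.3852, so e_1 = (0.5571, -0.3714, -0.7428).
e_1·w_2 = 0.5571·0 + (-0.3714)·2 + (-0.7428)·(-4) = 2.2283.
u_2 = w_2 − 2.2283·e_1 = (-1.2414, 2.8276, -2.3448).
‖u_2‖ = 3.8774, so e_2 = (-0.3202, 0.7292, -0.6047).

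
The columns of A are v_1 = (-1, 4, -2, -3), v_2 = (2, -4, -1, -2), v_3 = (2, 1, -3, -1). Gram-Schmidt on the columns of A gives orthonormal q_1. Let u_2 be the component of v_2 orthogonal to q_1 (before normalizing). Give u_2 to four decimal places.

u_2 = (1.6667, -2.6667, -1.6667, -3.0000)

v_1 = (-1, 4, -2, -3); ‖v_1‖ = 5.4772, so q_1 = (-0.1826, 0.7303, -0.3651, -0.5477).
q_1·v_2 = (-0.1826)·2 + 0.7303·(-4) + (-0.3651)·(-1) + (-0.5477)·(-2) = -1.8257.
u_2 = v_2 + 1.8257·q_1 = (1.6667, -2.6667, -1.6667, -3.0000).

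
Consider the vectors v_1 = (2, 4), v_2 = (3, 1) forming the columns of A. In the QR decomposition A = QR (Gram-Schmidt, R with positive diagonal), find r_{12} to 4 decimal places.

r_{12} = 2.2361

e_1 = v_1/‖v_1‖ = (2, 4)/4.4721 = (0.4472, 0.8944).
r_{12} = e_1·v_2 = 2.2361.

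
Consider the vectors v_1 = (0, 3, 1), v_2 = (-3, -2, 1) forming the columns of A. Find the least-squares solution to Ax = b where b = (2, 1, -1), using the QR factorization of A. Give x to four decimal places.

e_1 = v_1/‖v_1‖ = (0, 3, 1)/3.1623 = (0.0000, 0.9487, 0.3162).
r_{12} = e_1·v_2 = -1.5811.
u_2 = v_2 + 1.5811·e_1 = (-3.0000, -0.5000, 1.5000).
‖u_2‖ = 3.3912, so e_2 = (-0.8847, -0.1474, 0.4423).
Qᵀb = (0.6325, -2.3591).
Back-substitute: x_2 = -2.3591/3.3912 = -0.6957.
x_1 = (0.6325 + 1.5811·(-0.6957))/3.1623 = -0.1478.

x = (-0.1478, -0.6957)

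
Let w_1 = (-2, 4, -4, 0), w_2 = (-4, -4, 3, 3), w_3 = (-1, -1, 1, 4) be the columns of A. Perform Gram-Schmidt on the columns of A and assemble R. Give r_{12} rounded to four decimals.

w_1 = (-2, 4, -4, 0); ‖w_1‖ = 6.0000, so q_1 = (-0.3333, 0.6667, -0.6667, 0.0000).
r_{12} = q_1·w_2 = -3.3333.

r_{12} = -3.3333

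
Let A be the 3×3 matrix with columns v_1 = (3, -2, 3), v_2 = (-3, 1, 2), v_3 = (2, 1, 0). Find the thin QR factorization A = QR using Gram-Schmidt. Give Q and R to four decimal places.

v_1 = (3, -2, 3); ‖v_1‖ = 4.6904, so q_1 = (0.6396, -0.4264, 0.6396).
q_1·v_2 = 0.6396·(-3) + (-0.4264)·1 + 0.6396·2 = -1.0660.
u_2 = v_2 + 1.0660·q_1 = (-2.3182, 0.5455, 2.6818).
‖u_2‖ = 3.5866, so q_2 = (-0.6463, 0.1521, 0.7477).
q_1·v_3 = 0.6396·2 + (-0.4264)·1 + 0.6396·0 = 0.8528; q_2·v_3 = (-0.6463)·2 + 0.1521·1 + 0.7477·0 = -1.1406.
u_3 = v_3 − 0.8528·q_1 + 1.1406·q_2 = (0.7173, 1.5371, 0.3074).
‖u_3‖ = 1.7239, so q_3 = (0.4161, 0.8917, 0.1783).

Q = [[0.6396, -0.6463, 0.4161], [-0.4264, 0.1521, 0.8917], [0.6396, 0.7477, 0.1783]], R = [[4.6904, -1.0660, 0.8528], [0.0000, 3.5866, -1.1406], [0.0000, 0.0000, 1.7239]]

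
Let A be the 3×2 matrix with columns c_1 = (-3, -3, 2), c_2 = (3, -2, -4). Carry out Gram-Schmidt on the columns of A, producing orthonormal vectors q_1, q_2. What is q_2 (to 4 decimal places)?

q_2 = (0.3094, -0.7220, -0.6189)

q_1 = c_1/‖c_1‖ = (-3, -3, 2)/4.6904 = (-0.6396, -0.6396, 0.4264).
r_{12} = q_1·c_2 = -2.3452.
u_2 = c_2 + 2.3452·q_1 = (1.5000, -3.5000, -3.0000).
‖u_2‖ = 4.8477, so q_2 = (0.3094, -0.7220, -0.6189).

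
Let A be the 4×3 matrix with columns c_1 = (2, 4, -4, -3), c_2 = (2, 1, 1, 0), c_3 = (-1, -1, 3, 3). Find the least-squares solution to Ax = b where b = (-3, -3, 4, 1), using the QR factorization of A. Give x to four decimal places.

c_1 = (2, 4, -4, -3); ‖c_1‖ = 6.7082, so q_1 = (0.2981, 0.5963, -0.5963, -0.4472).
q_1·c_2 = 0.2981·2 + 0.5963·1 + (-0.5963)·1 + (-0.4472)·0 = 0.5963.
u_2 = c_2 − 0.5963·q_1 = (1.8222, 0.6444, 1.3556, 0.2667).
‖u_2‖ = 2.3758, so q_2 = (0.7670, 0.2713, 0.5706, 0.1122).
q_1·c_3 = 0.2981·(-1) + 0.5963·(-1) + (-0.5963)·3 + (-0.4472)·3 = -4.0249; q_2·c_3 = 0.7670·(-1) + 0.2713·(-1) + 0.5706·3 + 0.1122·3 = 1.0102.
u_3 = c_3 + 4.0249·q_1 − 1.0102·q_2 = (-0.5748, 1.1260, 0.0236, 1.0866).
‖u_3‖ = 1.6672, so q_3 = (-0.3448, 0.6754, 0.0142, 0.6518).
Qᵀb = (-5.5156, -0.7202, -0.2834).
Back-substitute: x_3 = -0.2834/1.6672 = -0.1700.
x_2 = (-0.7202 − 1.0102·(-0.1700))/2.3758 = -0.2309.
x_1 = (-5.5156 − 0.5963·(-0.2309) + 4.0249·(-0.1700))/6.7082 = -0.9037.

x = (-0.9037, -0.2309, -0.1700)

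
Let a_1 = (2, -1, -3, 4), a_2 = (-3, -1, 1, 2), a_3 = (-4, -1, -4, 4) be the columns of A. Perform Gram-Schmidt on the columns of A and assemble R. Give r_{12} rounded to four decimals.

e_1 = a_1/‖a_1‖ = (2, -1, -3, 4)/5.4772 = (0.3651, -0.1826, -0.5477, 0.7303).
r_{12} = e_1·a_2 = 0.0000.

r_{12} = 0.0000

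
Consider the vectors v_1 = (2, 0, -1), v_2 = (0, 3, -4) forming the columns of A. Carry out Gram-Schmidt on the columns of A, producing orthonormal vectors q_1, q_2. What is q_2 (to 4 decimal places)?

q_2 = (-0.3427, 0.6425, -0.6854)

v_1 = (2, 0, -1); ‖v_1‖ = 2.2361, so q_1 = (0.8944, 0.0000, -0.4472).
q_1·v_2 = 0.8944·0 + 0.0000·3 + (-0.4472)·(-4) = 1.7889.
u_2 = v_2 − 1.7889·q_1 = (-1.6000, 3.0000, -3.2000).
‖u_2‖ = 4.6690, so q_2 = (-0.3427, 0.6425, -0.6854).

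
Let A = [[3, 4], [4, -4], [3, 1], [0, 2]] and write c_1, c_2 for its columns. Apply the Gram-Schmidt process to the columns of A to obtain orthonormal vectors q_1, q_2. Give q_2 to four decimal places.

c_1 = (3, 4, 3, 0); ‖c_1‖ = 5.8310, so q_1 = (0.5145, 0.6860, 0.5145, 0.0000).
q_1·c_2 = 0.5145·4 + 0.6860·(-4) + 0.5145·1 + 0.0000·2 = -0.1715.
u_2 = c_2 + 0.1715·q_1 = (4.0882, -3.8824, 1.0882, 2.0000).
‖u_2‖ = 6.0803, so q_2 = (0.6724, -0.6385, 0.1790, 0.3289).

q_2 = (0.6724, -0.6385, 0.1790, 0.3289)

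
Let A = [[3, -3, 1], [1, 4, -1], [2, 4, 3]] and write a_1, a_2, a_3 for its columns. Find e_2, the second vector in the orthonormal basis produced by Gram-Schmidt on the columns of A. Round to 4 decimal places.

e_1 = a_1/‖a_1‖ = (3, 1, 2)/3.7417 = (0.8018, 0.2673, 0.5345).
r_{12} = e_1·a_2 = 0.8018.
u_2 = a_2 − 0.8018·e_1 = (-3.6429, 3.7857, 3.5714).
‖u_2‖ = 6.3527, so e_2 = (-0.5734, 0.5959, 0.5622).

e_2 = (-0.5734, 0.5959, 0.5622)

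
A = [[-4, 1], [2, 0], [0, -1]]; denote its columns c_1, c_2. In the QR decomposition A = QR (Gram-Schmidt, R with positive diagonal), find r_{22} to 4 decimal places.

c_1 = (-4, 2, 0); ‖c_1‖ = 4.4721, so e_1 = (-0.8944, 0.4472, 0.0000).
e_1·c_2 = (-0.8944)·1 + 0.4472·0 + 0.0000·(-1) = -0.8944.
u_2 = c_2 + 0.8944·e_1 = (0.2000, 0.4000, -1.0000).
r_{22} = ‖u_2‖ = 1.0954.

r_{22} = 1.0954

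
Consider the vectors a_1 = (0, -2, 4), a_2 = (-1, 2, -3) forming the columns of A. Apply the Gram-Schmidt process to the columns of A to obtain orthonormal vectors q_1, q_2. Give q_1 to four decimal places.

q_1 = (0.0000, -0.4472, 0.8944)

q_1 = a_1/‖a_1‖ = (0, -2, 4)/4.4721 = (0.0000, -0.4472, 0.8944).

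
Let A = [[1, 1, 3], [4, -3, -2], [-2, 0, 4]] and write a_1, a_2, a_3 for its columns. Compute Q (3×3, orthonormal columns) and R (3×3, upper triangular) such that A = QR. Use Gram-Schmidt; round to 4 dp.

a_1 = (1, 4, -2); ‖a_1‖ = 4.5826, so q_1 = (0.2182, 0.8729, -0.4364).
q_1·a_2 = 0.2182·1 + 0.8729·(-3) + (-0.4364)·0 = -2.4004.
u_2 = a_2 + 2.4004·q_1 = (1.5238, -0.9048, -1.0476).
‖u_2‖ = 2.0587, so q_2 = (0.7402, -0.4395, -0.5089).
q_1·a_3 = 0.2182·3 + 0.8729·(-2) + (-0.4364)·4 = -2.8368; q_2·a_3 = 0.7402·3 + (-0.4395)·(-2) + (-0.5089)·4 = 1.0640.
u_3 = a_3 + 2.8368·q_1 − 1.0640·q_2 = (2.8315, 0.9438, 3.3034).
‖u_3‖ = 4.4520, so q_3 = (0.6360, 0.2120, 0.7420).

Q = [[0.2182, 0.7402, 0.6360], [0.8729, -0.4395, 0.2120], [-0.4364, -0.5089, 0.7420]], R = [[4.5826, -2.4004, -2.8368], [0.0000, 2.0587, 1.0640], [0.0000, 0.0000, 4.4520]]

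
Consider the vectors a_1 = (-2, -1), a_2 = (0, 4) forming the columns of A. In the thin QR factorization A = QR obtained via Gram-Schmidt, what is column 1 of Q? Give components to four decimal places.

e_1 = (-0.8944, -0.4472)

a_1 = (-2, -1); ‖a_1‖ = 2.2361, so e_1 = (-0.8944, -0.4472).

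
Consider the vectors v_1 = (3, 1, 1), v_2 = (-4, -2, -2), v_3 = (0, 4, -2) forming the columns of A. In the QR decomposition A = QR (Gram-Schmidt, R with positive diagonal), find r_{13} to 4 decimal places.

r_{13} = 0.6030

e_1 = v_1/‖v_1‖ = (3, 1, 1)/3.3166 = (0.9045, 0.3015, 0.3015).
r_{13} = e_1·v_3 = 0.6030.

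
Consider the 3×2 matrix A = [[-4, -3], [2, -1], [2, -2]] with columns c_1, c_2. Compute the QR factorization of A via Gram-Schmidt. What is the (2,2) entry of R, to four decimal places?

c_1 = (-4, 2, 2); ‖c_1‖ = 4.8990, so q_1 = (-0.8165, 0.4082, 0.4082).
q_1·c_2 = (-0.8165)·(-3) + 0.4082·(-1) + 0.4082·(-2) = 1.2247.
u_2 = c_2 − 1.2247·q_1 = (-2.0000, -1.5000, -2.5000).
r_{22} = ‖u_2‖ = 3.5355.

r_{22} = 3.5355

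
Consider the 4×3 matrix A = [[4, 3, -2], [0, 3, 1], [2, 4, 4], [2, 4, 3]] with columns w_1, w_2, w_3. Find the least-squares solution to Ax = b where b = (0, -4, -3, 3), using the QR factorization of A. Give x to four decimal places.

w_1 = (4, 0, 2, 2); ‖w_1‖ = 4.8990, so e_1 = (0.8165, 0.0000, 0.4082, 0.4082).
e_1·w_2 = 0.8165·3 + 0.0000·3 + 0.4082·4 + 0.4082·4 = 5.7155.
u_2 = w_2 − 5.7155·e_1 = (-1.6667, 3.0000, 1.6667, 1.6667).
‖u_2‖ = 4.1633, so e_2 = (-0.4003, 0.7206, 0.4003, 0.4003).
e_1·w_3 = 0.8165·(-2) + 0.0000·1 + 0.4082·4 + 0.4082·3 = 1.2247; e_2·w_3 = (-0.4003)·(-2) + 0.7206·1 + 0.4003·4 + 0.4003·3 = 4.3235.
u_3 = w_3 − 1.2247·e_1 − 4.3235·e_2 = (-1.2692, -2.1154, 1.7692, 0.7692).
‖u_3‖ = 3.1317, so e_3 = (-0.4053, -0.6755, 0.5649, 0.2456).
Qᵀb = (0.0000, -2.8823, 1.7439).
Back-substitute: x_3 = 1.7439/3.1317 = 0.5569.
x_2 = (-2.8823 − 4.3235·0.5569)/4.1633 = -1.2706.
x_1 = (0.0000 − 5.7155·(-1.2706) − 1.2247·0.5569)/4.8990 = 1.3431.

x = (1.3431, -1.2706, 0.5569)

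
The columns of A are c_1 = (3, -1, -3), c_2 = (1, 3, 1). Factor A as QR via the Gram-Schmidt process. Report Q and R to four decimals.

Q = [[0.6882, 0.4542], [-0.2294, 0.8760], [-0.6882, 0.1622]], R = [[4.3589, -0.6882], [0.0000, 3.2444]]

c_1 = (3, -1, -3); ‖c_1‖ = 4.3589, so q_1 = (0.6882, -0.2294, -0.6882).
q_1·c_2 = 0.6882·1 + (-0.2294)·3 + (-0.6882)·1 = -0.6882.
u_2 = c_2 + 0.6882·q_1 = (1.4737, 2.8421, 0.5263).
‖u_2‖ = 3.2444, so q_2 = (0.4542, 0.8760, 0.1622).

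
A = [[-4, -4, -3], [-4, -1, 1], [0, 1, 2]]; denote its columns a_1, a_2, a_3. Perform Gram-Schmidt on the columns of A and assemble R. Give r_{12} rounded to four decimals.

r_{12} = 3.5355

q_1 = a_1/‖a_1‖ = (-4, -4, 0)/5.6569 = (-0.7071, -0.7071, 0.0000).
r_{12} = q_1·a_2 = 3.5355.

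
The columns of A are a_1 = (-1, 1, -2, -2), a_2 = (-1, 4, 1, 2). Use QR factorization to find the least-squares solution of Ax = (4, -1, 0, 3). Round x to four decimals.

e_1 = a_1/‖a_1‖ = (-1, 1, -2, -2)/3.1623 = (-0.3162, 0.3162, -0.6325, -0.6325).
r_{12} = e_1·a_2 = -0.3162.
u_2 = a_2 + 0.3162·e_1 = (-1.1000, 4.1000, 0.8000, 1.8000).
‖u_2‖ = 4.6797, so e_2 = (-0.2351, 0.8761, 0.1709, 0.3846).
Qᵀb = (-3.4785, -0.6624).
Back-substitute: x_2 = -0.6624/4.6797 = -0.1416.
x_1 = (-3.4785 + 0.3162·(-0.1416))/3.1623 = -1.1142.

x = (-1.1142, -0.1416)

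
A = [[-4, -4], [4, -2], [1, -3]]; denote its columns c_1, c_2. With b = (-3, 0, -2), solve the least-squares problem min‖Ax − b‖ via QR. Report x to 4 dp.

q_1 = c_1/‖c_1‖ = (-4, 4, 1)/5.7446 = (-0.6963, 0.6963, 0.1741).
r_{12} = q_1·c_2 = 0.8704.
u_2 = c_2 − 0.8704·q_1 = (-3.3939, -2.6061, -3.1515).
‖u_2‖ = 5.3144, so q_2 = (-0.6386, -0.4904, -0.5930).
Qᵀb = (1.7408, 3.1019).
Back-substitute: x_2 = 3.1019/5.3144 = 0.5837.
x_1 = (1.7408 − 0.8704·0.5837)/5.7446 = 0.2146.

x = (0.2146, 0.5837)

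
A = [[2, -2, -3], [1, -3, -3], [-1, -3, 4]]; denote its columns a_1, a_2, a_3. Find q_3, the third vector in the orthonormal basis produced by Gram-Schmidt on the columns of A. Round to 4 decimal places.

q_3 = (0.5571, -0.7428, 0.3714)

q_1 = a_1/‖a_1‖ = (2, 1, -1)/2.4495 = (0.8165, 0.4082, -0.4082).
r_{12} = q_1·a_2 = -1.6330.
u_2 = a_2 + 1.6330·q_1 = (-0.6667, -2.3333, -3.6667).
‖u_2‖ = 4.3970, so q_2 = (-0.1516, -0.5307, -0.8339).
r_{13} = q_1·a_3 = -5.3072; r_{23} = q_2·a_3 = -1.2888.
u_3 = a_3 + 5.3072·q_1 + 1.2888·q_2 = (1.1379, -1.5172, 0.7586).
‖u_3‖ = 2.0426, so q_3 = (0.5571, -0.7428, 0.3714).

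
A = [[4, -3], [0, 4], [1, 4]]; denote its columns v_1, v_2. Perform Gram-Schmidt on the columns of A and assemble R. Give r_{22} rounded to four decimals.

r_{22} = 6.1021

v_1 = (4, 0, 1); ‖v_1‖ = 4.1231, so e_1 = (0.9701, 0.0000, 0.2425).
e_1·v_2 = 0.9701·(-3) + 0.0000·4 + 0.2425·4 = -1.9403.
u_2 = v_2 + 1.9403·e_1 = (-1.1176, 4.0000, 4.4706).
r_{22} = ‖u_2‖ = 6.1021.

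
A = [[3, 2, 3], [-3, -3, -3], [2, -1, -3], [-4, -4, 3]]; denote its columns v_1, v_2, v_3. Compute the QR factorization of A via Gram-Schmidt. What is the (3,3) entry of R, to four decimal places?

v_1 = (3, -3, 2, -4); ‖v_1‖ = 6.1644, so e_1 = (0.4867, -0.4867, 0.3244, -0.6489).
e_1·v_2 = 0.4867·2 + (-0.4867)·(-3) + 0.3244·(-1) + (-0.6489)·(-4) = 4.7044.
u_2 = v_2 − 4.7044·e_1 = (-0.2895, -0.7105, -2.5263, -0.9474).
‖u_2‖ = 2.8051, so e_2 = (-0.1032, -0.2533, -0.9006, -0.3377).
e_1·v_3 = 0.4867·3 + (-0.4867)·(-3) + 0.3244·(-3) + (-0.6489)·3 = 0.0000; e_2·v_3 = (-0.1032)·3 + (-0.2533)·(-3) + (-0.9006)·(-3) + (-0.3377)·3 = 2.1390.
u_3 = v_3 + 0.0000·e_1 − 2.1390·e_2 = (3.2207, -2.4582, -1.0736, 3.7224).
r_{33} = ‖u_3‖ = 5.6058.

r_{33} = 5.6058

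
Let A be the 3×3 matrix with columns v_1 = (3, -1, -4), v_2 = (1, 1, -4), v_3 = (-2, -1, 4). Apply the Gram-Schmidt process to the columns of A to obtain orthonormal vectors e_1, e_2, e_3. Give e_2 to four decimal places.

v_1 = (3, -1, -4); ‖v_1‖ = 5.0990, so e_1 = (0.5883, -0.1961, -0.7845).
e_1·v_2 = 0.5883·1 + (-0.1961)·1 + (-0.7845)·(-4) = 3.5301.
u_2 = v_2 − 3.5301·e_1 = (-1.0769, 1.6923, -1.2308).
‖u_2‖ = 2.3534, so e_2 = (-0.4576, 0.7191, -0.5230).

e_2 = (-0.4576, 0.7191, -0.5230)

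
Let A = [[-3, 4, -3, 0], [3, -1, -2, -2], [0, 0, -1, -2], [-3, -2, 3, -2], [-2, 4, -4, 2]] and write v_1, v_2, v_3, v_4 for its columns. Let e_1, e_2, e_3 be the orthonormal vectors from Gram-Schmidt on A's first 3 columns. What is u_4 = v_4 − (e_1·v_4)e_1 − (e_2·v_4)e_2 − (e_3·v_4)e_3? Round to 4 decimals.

u_4 = (-1.1708, -0.0523, -0.7539, 0.2600, 1.2878)

v_1 = (-3, 3, 0, -3, -2); ‖v_1‖ = 5.5678, so e_1 = (-0.5388, 0.5388, 0.0000, -0.5388, -0.3592).
e_1·v_2 = (-0.5388)·4 + 0.5388·(-1) + 0.0000·0 + (-0.5388)·(-2) + (-0.3592)·4 = -3.0533.
u_2 = v_2 + 3.0533·e_1 = (2.3548, 0.6452, 0.0000, -3.6452, 2.9032).
‖u_2‖ = 5.2609, so e_2 = (0.4476, 0.1226, 0.0000, -0.6929, 0.5518).
e_1·v_3 = (-0.5388)·(-3) + 0.5388·(-2) + 0.0000·(-1) + (-0.5388)·3 + (-0.3592)·(-4) = 0.3592; e_2·v_3 = 0.4476·(-3) + 0.1226·(-2) + 0.0000·(-1) + (-0.6929)·3 + 0.5518·(-4) = -5.8741.
u_3 = v_3 − 0.3592·e_1 + 5.8741·e_2 = (-0.1772, -1.4732, -1.0000, -0.8765, -0.6294).
‖u_3‖ = 2.0895, so e_3 = (-0.0848, -0.7050, -0.4786, -0.4195, -0.3012).
e_1·v_4 = (-0.5388)·0 + 0.5388·(-2) + 0.0000·(-2) + (-0.5388)·(-2) + (-0.3592)·2 = -0.7184; e_2·v_4 = 0.4476·0 + 0.1226·(-2) + 0.0000·(-2) + (-0.6929)·(-2) + 0.5518·2 = 2.2442; e_3·v_4 = (-0.0848)·0 + (-0.7050)·(-2) + (-0.4786)·(-2) + (-0.4195)·(-2) + (-0.3012)·2 = 2.6038.
u_4 = v_4 + 0.7184·e_1 − 2.2442·e_2 − 2.6038·e_3 = (-1.1708, -0.0523, -0.7539, 0.2600, 1.2878).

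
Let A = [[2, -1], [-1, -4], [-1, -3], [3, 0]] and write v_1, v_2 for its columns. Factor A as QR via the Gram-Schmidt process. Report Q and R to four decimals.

Q = [[0.5164, -0.3379], [-0.2582, -0.7433], [-0.2582, -0.5406], [0.7746, -0.2027]], R = [[3.8730, 1.2910], [0.0000, 4.9329]]

v_1 = (2, -1, -1, 3); ‖v_1‖ = 3.8730, so q_1 = (0.5164, -0.2582, -0.2582, 0.7746).
q_1·v_2 = 0.5164·(-1) + (-0.2582)·(-4) + (-0.2582)·(-3) + 0.7746·0 = 1.2910.
u_2 = v_2 − 1.2910·q_1 = (-1.6667, -3.6667, -2.6667, -1.0000).
‖u_2‖ = 4.9329, so q_2 = (-0.3379, -0.7433, -0.5406, -0.2027).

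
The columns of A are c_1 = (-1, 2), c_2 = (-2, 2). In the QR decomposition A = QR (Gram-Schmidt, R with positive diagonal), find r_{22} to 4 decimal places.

r_{22} = 0.8944

c_1 = (-1, 2); ‖c_1‖ = 2.2361, so q_1 = (-0.4472, 0.8944).
q_1·c_2 = (-0.4472)·(-2) + 0.8944·2 = 2.6833.
u_2 = c_2 − 2.6833·q_1 = (-0.8000, -0.4000).
r_{22} = ‖u_2‖ = 0.8944.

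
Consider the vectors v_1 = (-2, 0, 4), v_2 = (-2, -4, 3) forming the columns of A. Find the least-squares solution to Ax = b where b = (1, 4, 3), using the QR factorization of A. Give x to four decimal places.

v_1 = (-2, 0, 4); ‖v_1‖ = 4.4721, so q_1 = (-0.4472, 0.0000, 0.8944).
q_1·v_2 = (-0.4472)·(-2) + 0.0000·(-4) + 0.8944·3 = 3.5777.
u_2 = v_2 − 3.5777·q_1 = (-0.4000, -4.0000, -0.2000).
‖u_2‖ = 4.0249, so q_2 = (-0.0994, -0.9938, -0.0497).
Qᵀb = (2.2361, -4.2237).
Back-substitute: x_2 = -4.2237/4.0249 = -1.0494.
x_1 = (2.2361 − 3.5777·(-1.0494))/4.4721 = 1.3395.

x = (1.3395, -1.0494)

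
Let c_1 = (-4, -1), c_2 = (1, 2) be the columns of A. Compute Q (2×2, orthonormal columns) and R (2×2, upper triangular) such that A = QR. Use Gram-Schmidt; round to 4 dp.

Q = [[-0.9701, -0.2425], [-0.2425, 0.9701]], R = [[4.1231, -1.4552], [0.0000, 1.6977]]

q_1 = c_1/‖c_1‖ = (-4, -1)/4.1231 = (-0.9701, -0.2425).
r_{12} = q_1·c_2 = -1.4552.
u_2 = c_2 + 1.4552·q_1 = (-0.4118, 1.6471).
‖u_2‖ = 1.6977, so q_2 = (-0.2425, 0.9701).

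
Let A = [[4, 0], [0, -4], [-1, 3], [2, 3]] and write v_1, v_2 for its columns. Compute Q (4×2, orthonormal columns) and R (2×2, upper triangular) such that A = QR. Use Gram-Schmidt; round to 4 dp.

v_1 = (4, 0, -1, 2); ‖v_1‖ = 4.5826, so e_1 = (0.8729, 0.0000, -0.2182, 0.4364).
e_1·v_2 = 0.8729·0 + 0.0000·(-4) + (-0.2182)·3 + 0.4364·3 = 0.6547.
u_2 = v_2 − 0.6547·e_1 = (-0.5714, -4.0000, 3.1429, 2.7143).
‖u_2‖ = 5.7941, so e_2 = (-0.0986, -0.6904, 0.5424, 0.4685).

Q = [[0.8729, -0.0986], [0.0000, -0.6904], [-0.2182, 0.5424], [0.4364, 0.4685]], R = [[4.5826, 0.6547], [0.0000, 5.7941]]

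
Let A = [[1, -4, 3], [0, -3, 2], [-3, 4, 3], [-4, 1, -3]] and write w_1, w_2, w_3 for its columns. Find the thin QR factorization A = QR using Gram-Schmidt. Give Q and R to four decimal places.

Q = [[0.1961, -0.6262, 0.4162], [0.0000, -0.5815, 0.2801], [-0.5883, 0.3280, 0.7388], [-0.7845, -0.4026, -0.4500]], R = [[5.0990, -3.9223, 1.1767], [0.0000, 5.1590, -0.8499], [0.0000, 0.0000, 5.3752]]

w_1 = (1, 0, -3, -4); ‖w_1‖ = 5.0990, so q_1 = (0.1961, 0.0000, -0.5883, -0.7845).
q_1·w_2 = 0.1961·(-4) + 0.0000·(-3) + (-0.5883)·4 + (-0.7845)·1 = -3.9223.
u_2 = w_2 + 3.9223·q_1 = (-3.2308, -3.0000, 1.6923, -2.0769).
‖u_2‖ = 5.1590, so q_2 = (-0.6262, -0.5815, 0.3280, -0.4026).
q_1·w_3 = 0.1961·3 + 0.0000·2 + (-0.5883)·3 + (-0.7845)·(-3) = 1.1767; q_2·w_3 = (-0.6262)·3 + (-0.5815)·2 + 0.3280·3 + (-0.4026)·(-3) = -0.8499.
u_3 = w_3 − 1.1767·q_1 + 0.8499·q_2 = (2.2370, 1.5058, 3.9711, -2.4191).
‖u_3‖ = 5.3752, so q_3 = (0.4162, 0.2801, 0.7388, -0.4500).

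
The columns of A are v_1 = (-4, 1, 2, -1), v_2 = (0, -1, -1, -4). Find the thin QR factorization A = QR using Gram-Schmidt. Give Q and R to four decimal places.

e_1 = v_1/‖v_1‖ = (-4, 1, 2, -1)/4.6904 = (-0.8528, 0.2132, 0.4264, -0.2132).
r_{12} = e_1·v_2 = 0.2132.
u_2 = v_2 − 0.2132·e_1 = (0.1818, -1.0455, -1.0909, -3.9545).
‖u_2‖ = 4.2373, so e_2 = (0.0429, -0.2467, -0.2575, -0.9333).

Q = [[-0.8528, 0.0429], [0.2132, -0.2467], [0.4264, -0.2575], [-0.2132, -0.9333]], R = [[4.6904, 0.2132], [0.0000, 4.2373]]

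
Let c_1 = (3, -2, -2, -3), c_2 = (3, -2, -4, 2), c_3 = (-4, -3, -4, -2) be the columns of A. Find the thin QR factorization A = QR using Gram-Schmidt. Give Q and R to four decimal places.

Q = [[0.5883, 0.2572, -0.7666], [-0.3922, -0.1715, -0.3586], [-0.3922, -0.5768, -0.4946], [-0.5883, 0.7561, -0.1978]], R = [[5.0990, 2.9417, 1.5689], [0.0000, 4.9342, 0.2806], [0.0000, 0.0000, 6.5161]]

c_1 = (3, -2, -2, -3); ‖c_1‖ = 5.0990, so q_1 = (0.5883, -0.3922, -0.3922, -0.5883).
q_1·c_2 = 0.5883·3 + (-0.3922)·(-2) + (-0.3922)·(-4) + (-0.5883)·2 = 2.9417.
u_2 = c_2 − 2.9417·q_1 = (1.2692, -0.8462, -2.8462, 3.7308).
‖u_2‖ = 4.9342, so q_2 = (0.2572, -0.1715, -0.5768, 0.7561).
q_1·c_3 = 0.5883·(-4) + (-0.3922)·(-3) + (-0.3922)·(-4) + (-0.5883)·(-2) = 1.5689; q_2·c_3 = 0.2572·(-4) + (-0.1715)·(-3) + (-0.5768)·(-4) + 0.7561·(-2) = 0.2806.
u_3 = c_3 − 1.5689·q_1 − 0.2806·q_2 = (-4.9953, -2.3365, -3.2227, -1.2891).
‖u_3‖ = 6.5161, so q_3 = (-0.7666, -0.3586, -0.4946, -0.1978).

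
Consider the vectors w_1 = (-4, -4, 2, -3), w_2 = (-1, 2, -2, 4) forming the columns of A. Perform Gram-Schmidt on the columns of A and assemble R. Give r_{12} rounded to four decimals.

r_{12} = -2.9814

q_1 = w_1/‖w_1‖ = (-4, -4, 2, -3)/6.7082 = (-0.5963, -0.5963, 0.2981, -0.4472).
r_{12} = q_1·w_2 = -2.9814.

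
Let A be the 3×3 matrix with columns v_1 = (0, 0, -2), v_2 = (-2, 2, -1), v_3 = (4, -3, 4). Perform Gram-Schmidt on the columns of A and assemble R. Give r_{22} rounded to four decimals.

r_{22} = 2.8284

e_1 = v_1/‖v_1‖ = (0, 0, -2)/2.0000 = (0.0000, 0.0000, -1.0000).
r_{12} = e_1·v_2 = 1.0000.
u_2 = v_2 − 1.0000·e_1 = (-2.0000, 2.0000, 0.0000).
r_{22} = ‖u_2‖ = 2.8284.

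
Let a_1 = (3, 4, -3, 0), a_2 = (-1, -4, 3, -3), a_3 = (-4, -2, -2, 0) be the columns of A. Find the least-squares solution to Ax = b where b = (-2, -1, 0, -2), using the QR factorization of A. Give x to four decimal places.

q_1 = a_1/‖a_1‖ = (3, 4, -3, 0)/5.8310 = (0.5145, 0.6860, -0.5145, 0.0000).
r_{12} = q_1·a_2 = -4.8020.
u_2 = a_2 + 4.8020·q_1 = (1.4706, -0.7059, 0.5294, -3.0000).
‖u_2‖ = 3.4556, so q_2 = (0.4256, -0.2043, 0.1532, -0.8682).
r_{13} = q_1·a_3 = -2.4010; r_{23} = q_2·a_3 = -1.6001.
u_3 = a_3 + 2.4010·q_1 + 1.6001·q_2 = (-2.0837, -0.6798, -2.9901, -1.3892).
‖u_3‖ = 3.9592, so q_3 = (-0.5263, -0.1717, -0.7552, -0.3509).
Qᵀb = (-1.7150, 1.0895, 1.9261).
Back-substitute: x_3 = 1.9261/3.9592 = 0.4865.
x_2 = (1.0895 + 1.6001·0.4865)/3.4556 = 0.5405.
x_1 = (-1.7150 + 4.8020·0.5405 + 2.4010·0.4865)/5.8310 = 0.3514.

x = (0.3514, 0.5405, 0.4865)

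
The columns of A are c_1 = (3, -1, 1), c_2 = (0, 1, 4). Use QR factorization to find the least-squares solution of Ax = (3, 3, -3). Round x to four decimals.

x = (0.4382, -0.6067)

q_1 = c_1/‖c_1‖ = (3, -1, 1)/3.3166 = (0.9045, -0.3015, 0.3015).
r_{12} = q_1·c_2 = 0.9045.
u_2 = c_2 − 0.9045·q_1 = (-0.8182, 1.2727, 3.7273).
‖u_2‖ = 4.0227, so q_2 = (-0.2034, 0.3164, 0.9266).
Qᵀb = (0.9045, -2.4407).
Back-substitute: x_2 = -2.4407/4.0227 = -0.6067.
x_1 = (0.9045 − 0.9045·(-0.6067))/3.3166 = 0.4382.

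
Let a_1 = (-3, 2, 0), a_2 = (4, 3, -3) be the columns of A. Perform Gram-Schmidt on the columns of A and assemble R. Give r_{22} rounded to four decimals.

a_1 = (-3, 2, 0); ‖a_1‖ = 3.6056, so e_1 = (-0.8321, 0.5547, 0.0000).
e_1·a_2 = (-0.8321)·4 + 0.5547·3 + 0.0000·(-3) = -1.6641.
u_2 = a_2 + 1.6641·e_1 = (2.6154, 3.9231, -3.0000).
r_{22} = ‖u_2‖ = 5.5884.

r_{22} = 5.5884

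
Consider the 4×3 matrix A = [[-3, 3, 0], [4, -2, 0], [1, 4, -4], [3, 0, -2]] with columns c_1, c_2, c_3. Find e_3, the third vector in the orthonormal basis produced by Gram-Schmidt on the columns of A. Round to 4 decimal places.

c_1 = (-3, 4, 1, 3); ‖c_1‖ = 5.9161, so e_1 = (-0.5071, 0.6761, 0.1690, 0.5071).
e_1·c_2 = (-0.5071)·3 + 0.6761·(-2) + 0.1690·4 + 0.5071·0 = -2.1974.
u_2 = c_2 + 2.1974·e_1 = (1.8857, -0.5143, 4.3714, 1.1143).
‖u_2‖ = 4.9164, so e_2 = (0.3836, -0.1046, 0.8891, 0.2266).
e_1·c_3 = (-0.5071)·0 + 0.6761·0 + 0.1690·(-4) + 0.5071·(-2) = -1.6903; e_2·c_3 = 0.3836·0 + (-0.1046)·0 + 0.8891·(-4) + 0.2266·(-2) = -4.0099.
u_3 = c_3 + 1.6903·e_1 + 4.0099·e_2 = (0.6809, 0.7234, -0.1489, -0.2340).
‖u_3‖ = 1.0314, so e_3 = (0.6601, 0.7014, -0.1444, -0.2269).

e_3 = (0.6601, 0.7014, -0.1444, -0.2269)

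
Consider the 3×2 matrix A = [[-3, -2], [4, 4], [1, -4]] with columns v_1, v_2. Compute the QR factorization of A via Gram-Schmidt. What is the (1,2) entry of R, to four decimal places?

e_1 = v_1/‖v_1‖ = (-3, 4, 1)/5.0990 = (-0.5883, 0.7845, 0.1961).
r_{12} = e_1·v_2 = 3.5301.

r_{12} = 3.5301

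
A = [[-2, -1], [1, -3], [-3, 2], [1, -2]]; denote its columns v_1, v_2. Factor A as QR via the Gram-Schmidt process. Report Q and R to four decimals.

v_1 = (-2, 1, -3, 1); ‖v_1‖ = 3.8730, so e_1 = (-0.5164, 0.2582, -0.7746, 0.2582).
e_1·v_2 = (-0.5164)·(-1) + 0.2582·(-3) + (-0.7746)·2 + 0.2582·(-2) = -2.3238.
u_2 = v_2 + 2.3238·e_1 = (-2.2000, -2.4000, 0.2000, -1.4000).
‖u_2‖ = 3.5496, so e_2 = (-0.6198, -0.6761, 0.0563, -0.3944).

Q = [[-0.5164, -0.6198], [0.2582, -0.6761], [-0.7746, 0.0563], [0.2582, -0.3944]], R = [[3.8730, -2.3238], [0.0000, 3.5496]]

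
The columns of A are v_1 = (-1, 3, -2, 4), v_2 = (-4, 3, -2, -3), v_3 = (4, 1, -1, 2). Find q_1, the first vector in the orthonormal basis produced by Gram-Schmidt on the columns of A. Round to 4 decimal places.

q_1 = (-0.1826, 0.5477, -0.3651, 0.7303)

q_1 = v_1/‖v_1‖ = (-1, 3, -2, 4)/5.4772 = (-0.1826, 0.5477, -0.3651, 0.7303).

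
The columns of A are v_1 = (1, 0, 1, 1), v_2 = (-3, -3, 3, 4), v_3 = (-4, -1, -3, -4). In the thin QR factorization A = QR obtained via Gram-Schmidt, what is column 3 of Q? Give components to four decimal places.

e_1 = v_1/‖v_1‖ = (1, 0, 1, 1)/1.7321 = (0.5774, 0.0000, 0.5774, 0.5774).
r_{12} = e_1·v_2 = 2.3094.
u_2 = v_2 − 2.3094·e_1 = (-4.3333, -3.0000, 1.6667, 2.6667).
‖u_2‖ = 6.1373, so e_2 = (-0.7061, -0.4888, 0.2716, 0.4345).
r_{13} = e_1·v_3 = -6.3509; r_{23} = e_2·v_3 = 0.7604.
u_3 = v_3 + 6.3509·e_1 − 0.7604·e_2 = (0.2035, -0.6283, 0.4602, -0.6637).
‖u_3‖ = 1.0433, so e_3 = (0.1951, -0.6022, 0.4411, -0.6362).

e_3 = (0.1951, -0.6022, 0.4411, -0.6362)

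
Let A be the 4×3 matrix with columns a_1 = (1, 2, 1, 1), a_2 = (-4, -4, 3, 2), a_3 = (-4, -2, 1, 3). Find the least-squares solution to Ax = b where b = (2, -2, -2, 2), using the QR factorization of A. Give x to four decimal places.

q_1 = a_1/‖a_1‖ = (1, 2, 1, 1)/2.6458 = (0.3780, 0.7559, 0.3780, 0.3780).
r_{12} = q_1·a_2 = -2.6458.
u_2 = a_2 + 2.6458·q_1 = (-3.0000, -2.0000, 4.0000, 3.0000).
‖u_2‖ = 6.1644, so q_2 = (-0.4867, -0.3244, 0.6489, 0.4867).
r_{13} = q_1·a_3 = -1.5119; r_{23} = q_2·a_3 = 4.7044.
u_3 = a_3 + 1.5119·q_1 − 4.7044·q_2 = (-1.1391, 0.6692, -1.4812, 1.2820).
‖u_3‖ = 2.3628, so q_3 = (-0.4821, 0.2832, -0.6269, 0.5426).
Qᵀb = (-0.7559, -0.6489, 0.8083).
Back-substitute: x_3 = 0.8083/2.3628 = 0.3421.
x_2 = (-0.6489 − 4.7044·0.3421)/6.1644 = -0.3663.
x_1 = (-0.7559 + 2.6458·(-0.3663) + 1.5119·0.3421)/2.6458 = -0.4566.

x = (-0.4566, -0.3663, 0.3421)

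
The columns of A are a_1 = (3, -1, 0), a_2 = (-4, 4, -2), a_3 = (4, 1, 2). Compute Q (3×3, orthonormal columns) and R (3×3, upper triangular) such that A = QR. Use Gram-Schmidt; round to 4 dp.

Q = [[0.9487, 0.2481, 0.1961], [-0.3162, 0.7442, 0.5883], [0.0000, -0.6202, 0.7845]], R = [[3.1623, -5.0596, 3.4785], [0.0000, 3.2249, 0.4961], [0.0000, 0.0000, 2.9417]]

e_1 = a_1/‖a_1‖ = (3, -1, 0)/3.1623 = (0.9487, -0.3162, 0.0000).
r_{12} = e_1·a_2 = -5.0596.
u_2 = a_2 + 5.0596·e_1 = (0.8000, 2.4000, -2.0000).
‖u_2‖ = 3.2249, so e_2 = (0.2481, 0.7442, -0.6202).
r_{13} = e_1·a_3 = 3.4785; r_{23} = e_2·a_3 = 0.4961.
u_3 = a_3 − 3.4785·e_1 − 0.4961·e_2 = (0.5769, 1.7308, 2.3077).
‖u_3‖ = 2.9417, so e_3 = (0.1961, 0.5883, 0.7845).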